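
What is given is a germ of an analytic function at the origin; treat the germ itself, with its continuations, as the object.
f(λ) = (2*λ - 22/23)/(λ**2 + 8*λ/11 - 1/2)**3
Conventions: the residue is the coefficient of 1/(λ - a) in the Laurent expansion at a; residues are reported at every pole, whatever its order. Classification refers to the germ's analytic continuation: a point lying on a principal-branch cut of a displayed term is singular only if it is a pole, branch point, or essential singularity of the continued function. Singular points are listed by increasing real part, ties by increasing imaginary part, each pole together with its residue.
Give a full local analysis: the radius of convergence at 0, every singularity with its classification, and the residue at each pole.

Denominator factor (λ**2 + 8*λ/11 - 1/2)^3: discriminant 306/121, real irrational roots -4/11 + (3/22)*sqrt(34) and -4/11 - (3/22)*sqrt(34); poles of order 3, moduli -4/11 + (3/22)*sqrt(34) and 4/11 + (3/22)*sqrt(34).
The radius of convergence is the smallest modulus among the singular points: -4/11 + (3/22)*sqrt(34).
The factor λ**2 + 8*λ/11 - 1/2 splits as (λ - a)(λ - a') with a = -4/11 - (3/22)*sqrt(34), a' = -4/11 + (3/22)*sqrt(34). At the order-3 pole a set g(λ) = (λ - a)^3*f(λ) = [2*λ - 22/23] / (λ - a')^3.
Order-3 pole: residue = g''(a)/2; g''(-4/11 - (3/22)*sqrt(34)) = (1039511/3050973)*sqrt(34), so the residue is (1039511/6101946)*sqrt(34).
The factor λ**2 + 8*λ/11 - 1/2 splits as (λ - a)(λ - a') with a = -4/11 + (3/22)*sqrt(34), a' = -4/11 - (3/22)*sqrt(34). At the order-3 pole a set g(λ) = (λ - a)^3*f(λ) = [2*λ - 22/23] / (λ - a')^3.
Order-3 pole: residue = g''(a)/2; g''(-4/11 + (3/22)*sqrt(34)) = -(1039511/3050973)*sqrt(34), so the residue is -(1039511/6101946)*sqrt(34).
List the singular points by increasing real part (a conjugate pair: the negative imaginary part first).

Radius of convergence at 0: -4/11 + (3/22)*sqrt(34).
At -4/11 - (3/22)*sqrt(34): a pole of order 3; residue (1039511/6101946)*sqrt(34).
At -4/11 + (3/22)*sqrt(34): a pole of order 3; residue -(1039511/6101946)*sqrt(34).


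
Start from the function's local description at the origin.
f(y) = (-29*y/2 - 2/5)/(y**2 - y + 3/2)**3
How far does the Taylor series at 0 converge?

Denominator factor (y**2 - y + 3/2)^3: discriminant -5, complex-conjugate roots (1/2) + ((1/2)*sqrt(5))*i and (1/2) - ((1/2)*sqrt(5))*i; poles of order 3, moduli (1/2)*sqrt(6) and (1/2)*sqrt(6).
The radius of convergence is the smallest modulus among the singular points: (1/2)*sqrt(6).

The radius of convergence is (1/2)*sqrt(6).


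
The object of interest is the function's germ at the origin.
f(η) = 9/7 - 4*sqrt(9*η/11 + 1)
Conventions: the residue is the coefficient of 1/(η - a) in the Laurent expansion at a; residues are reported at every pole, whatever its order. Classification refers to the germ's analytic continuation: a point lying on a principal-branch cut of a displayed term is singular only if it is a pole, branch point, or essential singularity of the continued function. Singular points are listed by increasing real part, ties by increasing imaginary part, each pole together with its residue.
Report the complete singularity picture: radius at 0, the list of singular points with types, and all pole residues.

Radius of convergence at 0: 11/9.
At -11/9: an algebraic (square-root) branch point.

Branch term (-4)*sqrt(1 - η/(-11/9)): its argument vanishes at η = -11/9, a square-root branch point, modulus 11/9.
The radius of convergence is the smallest modulus among the singular points: 11/9.


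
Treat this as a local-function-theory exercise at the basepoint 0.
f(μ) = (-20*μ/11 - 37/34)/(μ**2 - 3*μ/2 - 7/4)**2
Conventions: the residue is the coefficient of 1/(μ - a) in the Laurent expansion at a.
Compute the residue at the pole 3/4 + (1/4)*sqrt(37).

The residue is (7336/256003)*sqrt(37).

The factor μ**2 - 3*μ/2 - 7/4 splits as (μ - a)(μ - a') with a = 3/4 + (1/4)*sqrt(37), a' = 3/4 - (1/4)*sqrt(37). At the order-2 pole a set g(μ) = (μ - a)^2*f(μ) = [-20*μ/11 - 37/34] / (μ - a')^2.
Order-2 pole: residue = g'(a); g'(3/4 + (1/4)*sqrt(37)) = (7336/256003)*sqrt(37), so the residue is (7336/256003)*sqrt(37).


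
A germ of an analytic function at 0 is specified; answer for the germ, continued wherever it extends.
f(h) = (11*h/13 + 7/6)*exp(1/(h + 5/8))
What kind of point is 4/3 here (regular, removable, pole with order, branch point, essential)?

The point is a regular point.

There is no denominator, hence no pole anywhere.
The essential point of exp(1/(h - (-5/8))) is -5/8, not 4/3.
So the germ continues analytically to 4/3.


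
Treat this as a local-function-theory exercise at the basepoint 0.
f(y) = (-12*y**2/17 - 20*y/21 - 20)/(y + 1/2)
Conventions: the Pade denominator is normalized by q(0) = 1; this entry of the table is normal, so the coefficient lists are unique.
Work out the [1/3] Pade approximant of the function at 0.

The Pade approximant has numerator coefficients [-40, -84503672/17648295]; denominator coefficients [1, 8706854/4201975, 443079/4201975, -27913977/357167875].

Taylor coefficients needed (expand at 0): a_0 = -40, a_1 = 1640/21, a_2 = -56264/357, a_3 = 112528/357, a_4 = -225056/357.
Write the denominator as Q(y) = 1 + q1*y + q2*y^2 + q3*y^3. Requiring Q*f - P = O(y^5) with deg P <= 1 kills the coefficients of y^2..y^4 in Q*f:
  y^2: a_2 + q1*a_1 + q2*a_0 = 0, i.e. -56264/357 + (1640/21)*q1 + (-40)*q2 = 0.
  y^3: a_3 + q1*a_2 + q2*a_1 + q3*a_0 = 0, i.e. 112528/357 + (-56264/357)*q1 + (1640/21)*q2 + (-40)*q3 = 0.
  y^4: a_4 + q1*a_3 + q2*a_2 + q3*a_1 = 0, i.e. -225056/357 + (112528/357)*q1 + (-56264/357)*q2 + (1640/21)*q3 = 0.
Solving this linear system: q1 = 8706854/4201975, q2 = 443079/4201975, q3 = -27913977/357167875.
The numerator is Q*f truncated at degree 1: P0 = a_0 = -40; P1 = a_1 + q1*a_0 = -84503672/17648295.


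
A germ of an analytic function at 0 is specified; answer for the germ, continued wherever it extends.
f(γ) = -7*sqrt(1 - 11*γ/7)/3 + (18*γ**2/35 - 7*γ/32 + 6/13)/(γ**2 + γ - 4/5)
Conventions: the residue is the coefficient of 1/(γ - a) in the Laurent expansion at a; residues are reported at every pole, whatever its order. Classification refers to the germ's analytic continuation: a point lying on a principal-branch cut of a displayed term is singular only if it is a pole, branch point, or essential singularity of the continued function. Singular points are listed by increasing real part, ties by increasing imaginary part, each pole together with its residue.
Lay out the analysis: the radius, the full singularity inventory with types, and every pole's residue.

Radius of convergence at 0: -1/2 + (1/10)*sqrt(105).
At -1/2 - (1/10)*sqrt(105): a pole of order 1; residue -821/2240 - (180469/3057600)*sqrt(105).
At -1/2 + (1/10)*sqrt(105): a pole of order 1; residue -821/2240 + (180469/3057600)*sqrt(105).
At 7/11: an algebraic (square-root) branch point.

Denominator factor (γ**2 + γ - 4/5): discriminant 21/5, real irrational roots -1/2 + (1/10)*sqrt(105) and -1/2 - (1/10)*sqrt(105); poles of order 1, moduli -1/2 + (1/10)*sqrt(105) and 1/2 + (1/10)*sqrt(105).
Branch term (-7/3)*sqrt(1 - γ/(7/11)): its argument vanishes at γ = 7/11, a square-root branch point, modulus 7/11.
The radius of convergence is the smallest modulus among the singular points: -1/2 + (1/10)*sqrt(105).
The branch term is analytic at -1/2 - (1/10)*sqrt(105) and contributes nothing to the residue; only the rational part matters.
The factor γ**2 + γ - 4/5 splits as (γ - a)(γ - a') with a = -1/2 - (1/10)*sqrt(105), a' = -1/2 + (1/10)*sqrt(105). At the order-1 pole a set g(γ) = (γ - a)*(rational part) = [18*γ**2/35 - 7*γ/32 + 6/13] / (γ - a').
Simple pole: residue = g(a) at a = -1/2 - (1/10)*sqrt(105), which is -821/2240 - (180469/3057600)*sqrt(105).
The branch term is analytic at -1/2 + (1/10)*sqrt(105) and contributes nothing to the residue; only the rational part matters.
The factor γ**2 + γ - 4/5 splits as (γ - a)(γ - a') with a = -1/2 + (1/10)*sqrt(105), a' = -1/2 - (1/10)*sqrt(105). At the order-1 pole a set g(γ) = (γ - a)*(rational part) = [18*γ**2/35 - 7*γ/32 + 6/13] / (γ - a').
Simple pole: residue = g(a) at a = -1/2 + (1/10)*sqrt(105), which is -821/2240 + (180469/3057600)*sqrt(105).
List the singular points by increasing real part (a conjugate pair: the negative imaginary part first).


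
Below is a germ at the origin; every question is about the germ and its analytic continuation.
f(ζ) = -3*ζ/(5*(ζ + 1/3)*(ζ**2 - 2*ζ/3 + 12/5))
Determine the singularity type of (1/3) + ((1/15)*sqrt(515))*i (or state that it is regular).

The point is a pole of order 1.

The denominator factor ζ**2 - 2*ζ/3 + 12/5 vanishes at (1/3) + ((1/15)*sqrt(515))*i and appears to the power 1; the numerator there equals (-1/5) - ((1/25)*sqrt(515))*i, nonzero, and no other factor vanishes.
Hence a pole whose order is the multiplicity, 1.


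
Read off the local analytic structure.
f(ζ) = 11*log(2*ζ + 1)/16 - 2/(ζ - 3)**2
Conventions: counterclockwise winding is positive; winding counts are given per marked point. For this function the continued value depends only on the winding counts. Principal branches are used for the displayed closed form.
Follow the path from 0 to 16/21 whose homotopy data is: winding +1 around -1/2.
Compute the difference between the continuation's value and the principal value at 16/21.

Continued minus principal equals (11/8)*pi*i.

The rational part is single-valued and drops out of the difference; each branch term changes only by its own monodromy.
(11/16)*log(1 - ζ/(-1/2)): each positive loop around -1/2 adds 2*pi*i to the log, so winding +1 contributes (11/16)*(1)*2*pi*i = (11/8)*pi*i.
Summing the contributions at ζ = 16/21 gives (11/8)*pi*i.


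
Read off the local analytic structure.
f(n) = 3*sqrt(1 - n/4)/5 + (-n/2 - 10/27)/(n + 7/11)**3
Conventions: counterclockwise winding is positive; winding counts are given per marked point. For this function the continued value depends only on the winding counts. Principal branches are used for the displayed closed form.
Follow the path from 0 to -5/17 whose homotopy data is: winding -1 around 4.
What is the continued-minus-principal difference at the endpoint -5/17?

The rational part is single-valued and drops out of the difference; each branch term changes only by its own monodromy.
(3/5)*sqrt(1 - n/(4)): winding -1 is odd, the square root flips sign, contributing -2*(3/5)*sqrt(1 - (-5/17)/(4)) = -2*(3/5)*sqrt(73/68) = -(3/85)*sqrt(1241).
Summing the contributions at n = -5/17 gives -(3/85)*sqrt(1241).

Continued minus principal equals -(3/85)*sqrt(1241).


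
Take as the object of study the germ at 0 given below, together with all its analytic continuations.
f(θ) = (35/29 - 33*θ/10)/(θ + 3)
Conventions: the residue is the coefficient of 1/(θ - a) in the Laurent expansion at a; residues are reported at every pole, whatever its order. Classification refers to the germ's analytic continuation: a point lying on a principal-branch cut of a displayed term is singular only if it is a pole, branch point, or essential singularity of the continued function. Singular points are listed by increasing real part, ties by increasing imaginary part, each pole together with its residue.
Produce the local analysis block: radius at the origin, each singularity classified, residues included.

Denominator factor (θ + 3): pole of order 1 at -3, modulus 3.
The radius of convergence is the smallest modulus among the singular points: 3.
At the order-1 pole -3 set g(θ) = (θ - (-3))*f(θ) = 35/29 - 33*θ/10.
Simple pole: residue = g(a) at a = -3, which is 3221/290.

Radius of convergence at 0: 3.
At -3: a pole of order 1; residue 3221/290.


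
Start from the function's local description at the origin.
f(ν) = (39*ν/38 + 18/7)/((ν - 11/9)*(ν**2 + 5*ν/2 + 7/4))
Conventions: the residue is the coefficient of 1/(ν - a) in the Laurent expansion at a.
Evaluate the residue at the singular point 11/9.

The residue is 164862/271453.

At the order-1 pole 11/9 set g(ν) = (ν - (11/9))*f(ν) = (39*ν/38 + 18/7)/(ν**2 + 5*ν/2 + 7/4).
Simple pole: residue = g(a) at a = 11/9, which is 164862/271453.


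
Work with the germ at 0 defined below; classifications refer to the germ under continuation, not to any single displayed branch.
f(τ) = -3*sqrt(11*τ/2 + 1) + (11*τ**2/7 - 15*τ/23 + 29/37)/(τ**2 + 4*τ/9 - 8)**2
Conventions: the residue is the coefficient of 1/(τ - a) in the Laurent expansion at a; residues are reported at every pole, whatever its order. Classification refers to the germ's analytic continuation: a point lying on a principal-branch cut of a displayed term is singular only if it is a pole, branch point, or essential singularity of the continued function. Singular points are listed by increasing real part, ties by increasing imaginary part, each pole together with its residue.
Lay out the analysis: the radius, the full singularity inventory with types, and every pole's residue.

Denominator factor (τ**2 + 4*τ/9 - 8)^2: discriminant 2608/81, real irrational roots -2/9 + (2/9)*sqrt(163) and -2/9 - (2/9)*sqrt(163); poles of order 2, moduli -2/9 + (2/9)*sqrt(163) and 2/9 + (2/9)*sqrt(163).
Branch term (-3)*sqrt(1 - τ/(-2/11)): its argument vanishes at τ = -2/11, a square-root branch point, modulus 2/11.
The radius of convergence is the smallest modulus among the singular points: 2/11.
The branch term is analytic at -2/9 - (2/9)*sqrt(163) and contributes nothing to the residue; only the rational part matters.
The factor τ**2 + 4*τ/9 - 8 splits as (τ - a)(τ - a') with a = -2/9 - (2/9)*sqrt(163), a' = -2/9 + (2/9)*sqrt(163). At the order-2 pole a set g(τ) = (τ - a)^2*(rational part) = [11*τ**2/7 - 15*τ/23 + 29/37] / (τ - a')^2.
Order-2 pole: residue = g'(a); g'(-2/9 - (2/9)*sqrt(163)) = -(50560281/5064689056)*sqrt(163), so the residue is -(50560281/5064689056)*sqrt(163).
The branch term is analytic at -2/9 + (2/9)*sqrt(163) and contributes nothing to the residue; only the rational part matters.
The factor τ**2 + 4*τ/9 - 8 splits as (τ - a)(τ - a') with a = -2/9 + (2/9)*sqrt(163), a' = -2/9 - (2/9)*sqrt(163). At the order-2 pole a set g(τ) = (τ - a)^2*(rational part) = [11*τ**2/7 - 15*τ/23 + 29/37] / (τ - a')^2.
Order-2 pole: residue = g'(a); g'(-2/9 + (2/9)*sqrt(163)) = (50560281/5064689056)*sqrt(163), so the residue is (50560281/5064689056)*sqrt(163).
List the singular points by increasing real part (a conjugate pair: the negative imaginary part first).

Radius of convergence at 0: 2/11.
At -2/9 - (2/9)*sqrt(163): a pole of order 2; residue -(50560281/5064689056)*sqrt(163).
At -2/11: an algebraic (square-root) branch point.
At -2/9 + (2/9)*sqrt(163): a pole of order 2; residue (50560281/5064689056)*sqrt(163).


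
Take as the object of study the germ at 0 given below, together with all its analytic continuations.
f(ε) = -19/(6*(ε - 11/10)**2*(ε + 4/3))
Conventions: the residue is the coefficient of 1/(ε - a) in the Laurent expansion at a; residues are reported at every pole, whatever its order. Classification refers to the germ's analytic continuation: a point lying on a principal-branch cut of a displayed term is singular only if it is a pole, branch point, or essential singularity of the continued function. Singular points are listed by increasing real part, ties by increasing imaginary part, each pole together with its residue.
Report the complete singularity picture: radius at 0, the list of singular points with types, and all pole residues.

Denominator factor (ε - 11/10)^2: pole of order 2 at 11/10, modulus 11/10.
Denominator factor (ε + 4/3): pole of order 1 at -4/3, modulus 4/3.
The radius of convergence is the smallest modulus among the singular points: 11/10.
At the order-1 pole -4/3 set g(ε) = (ε - (-4/3))*f(ε) = -19/(6*(ε - 11/10)**2).
Simple pole: residue = g(a) at a = -4/3, which is -2850/5329.
At the order-2 pole 11/10 set g(ε) = (ε - (11/10))^2*f(ε) = -19/(6*(ε + 4/3)).
Order-2 pole: residue = g'(a); g'(11/10) = 2850/5329, so the residue is 2850/5329.
List the singular points by increasing real part (a conjugate pair: the negative imaginary part first).

Radius of convergence at 0: 11/10.
At -4/3: a pole of order 1; residue -2850/5329.
At 11/10: a pole of order 2; residue 2850/5329.


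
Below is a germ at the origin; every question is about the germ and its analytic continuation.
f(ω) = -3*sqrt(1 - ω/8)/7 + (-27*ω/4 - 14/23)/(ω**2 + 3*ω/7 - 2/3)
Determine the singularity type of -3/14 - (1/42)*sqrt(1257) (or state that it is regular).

The point is a pole of order 1.

The denominator factor ω**2 + 3*ω/7 - 2/3 vanishes at -3/14 - (1/42)*sqrt(1257) and appears to the power 1; the numerator there equals 1079/1288 + (9/56)*sqrt(1257), nonzero, and no other factor vanishes.
The branch terms are analytic at this point.
Hence a pole whose order is the multiplicity, 1.


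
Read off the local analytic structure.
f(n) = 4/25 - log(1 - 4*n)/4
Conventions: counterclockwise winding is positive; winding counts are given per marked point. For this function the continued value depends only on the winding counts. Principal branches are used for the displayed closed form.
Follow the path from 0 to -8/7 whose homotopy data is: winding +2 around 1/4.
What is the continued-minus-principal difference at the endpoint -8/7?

Continued minus principal equals -pi*i.

The rational part is single-valued and drops out of the difference; each branch term changes only by its own monodromy.
(-1/4)*log(1 - n/(1/4)): each positive loop around 1/4 adds 2*pi*i to the log, so winding +2 contributes (-1/4)*(2)*2*pi*i = -pi*i.
Summing the contributions at n = -8/7 gives -pi*i.


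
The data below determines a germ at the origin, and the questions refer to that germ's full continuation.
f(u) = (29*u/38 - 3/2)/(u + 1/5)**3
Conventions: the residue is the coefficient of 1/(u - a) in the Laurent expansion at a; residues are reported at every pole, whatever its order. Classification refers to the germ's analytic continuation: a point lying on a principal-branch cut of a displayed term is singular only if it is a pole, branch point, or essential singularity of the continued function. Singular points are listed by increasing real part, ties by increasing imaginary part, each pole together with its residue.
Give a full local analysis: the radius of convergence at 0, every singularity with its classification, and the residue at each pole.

Radius of convergence at 0: 1/5.
At -1/5: a pole of order 3; residue 0.

Denominator factor (u + 1/5)^3: pole of order 3 at -1/5, modulus 1/5.
The radius of convergence is the smallest modulus among the singular points: 1/5.
At the order-3 pole -1/5 set g(u) = (u - (-1/5))^3*f(u) = 29*u/38 - 3/2.
Order-3 pole: residue = g''(a)/2; g''(-1/5) = 0, so the residue is 0.


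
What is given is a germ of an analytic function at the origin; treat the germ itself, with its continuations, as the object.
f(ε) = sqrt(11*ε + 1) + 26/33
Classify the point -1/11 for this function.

The point is an algebraic (square-root) branch point.

The term (1)*sqrt(1 - ε/(-1/11)) has argument 1 - -1/11/(-1/11) = 0 at -1/11: a square-root (algebraic, two-sheeted) branch point; the remaining terms are analytic or single-valued there.


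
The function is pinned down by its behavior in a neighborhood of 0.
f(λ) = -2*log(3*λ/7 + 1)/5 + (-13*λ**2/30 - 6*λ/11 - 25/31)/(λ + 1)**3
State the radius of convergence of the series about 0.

Denominator factor (λ + 1)^3: pole of order 3 at -1, modulus 1.
Branch term (-2/5)*log(1 - λ/(-7/3)): its argument vanishes at λ = -7/3, a logarithmic branch point, modulus 7/3.
The radius of convergence is the smallest modulus among the singular points: 1.

The radius of convergence is 1.


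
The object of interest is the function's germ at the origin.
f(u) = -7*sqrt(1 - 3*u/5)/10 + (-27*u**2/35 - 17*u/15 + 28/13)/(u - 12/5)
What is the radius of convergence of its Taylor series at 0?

Denominator factor (u - 12/5): pole of order 1 at 12/5, modulus 12/5.
Branch term (-7/10)*sqrt(1 - u/(5/3)): its argument vanishes at u = 5/3, a square-root branch point, modulus 5/3.
The radius of convergence is the smallest modulus among the singular points: 5/3.

The radius of convergence is 5/3.


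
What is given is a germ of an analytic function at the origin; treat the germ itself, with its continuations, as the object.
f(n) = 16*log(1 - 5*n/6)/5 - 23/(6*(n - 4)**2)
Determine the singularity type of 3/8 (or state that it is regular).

The point is a regular point.

Denominator factors: n - 4 = -29/8 at n = 3/8 — none vanishes.
Branch term log(1 - n/(6/5)): argument at 3/8 is 11/16, nonzero, so 3/8 is not its branch point (a point on a principal cut is still regular for the continued germ).
So the germ continues analytically to 3/8.


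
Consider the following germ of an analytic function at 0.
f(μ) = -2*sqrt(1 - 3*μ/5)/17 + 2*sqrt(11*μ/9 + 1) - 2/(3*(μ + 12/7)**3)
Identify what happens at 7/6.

Denominator factors: μ + 12/7 = 121/42 at μ = 7/6 — none vanishes.
Branch term sqrt(1 - μ/(-9/11)): argument at 7/6 is 131/54, nonzero, so 7/6 is not its branch point (a point on a principal cut is still regular for the continued germ).
Branch term sqrt(1 - μ/(5/3)): argument at 7/6 is 3/10, nonzero, so 7/6 is not its branch point (a point on a principal cut is still regular for the continued germ).
So the germ continues analytically to 7/6.

The point is a regular point.


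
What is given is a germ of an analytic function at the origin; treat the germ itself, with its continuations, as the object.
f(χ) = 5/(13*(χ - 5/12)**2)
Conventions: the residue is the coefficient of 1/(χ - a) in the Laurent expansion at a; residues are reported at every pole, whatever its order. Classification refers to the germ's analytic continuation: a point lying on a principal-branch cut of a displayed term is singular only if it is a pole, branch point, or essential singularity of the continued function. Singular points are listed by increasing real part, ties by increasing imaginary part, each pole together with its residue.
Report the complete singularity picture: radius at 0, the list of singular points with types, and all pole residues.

Radius of convergence at 0: 5/12.
At 5/12: a pole of order 2; residue 0.

Denominator factor (χ - 5/12)^2: pole of order 2 at 5/12, modulus 5/12.
The radius of convergence is the smallest modulus among the singular points: 5/12.
At the order-2 pole 5/12 set g(χ) = (χ - (5/12))^2*f(χ) = 5/13.
Order-2 pole: residue = g'(a); g'(5/12) = 0, so the residue is 0.


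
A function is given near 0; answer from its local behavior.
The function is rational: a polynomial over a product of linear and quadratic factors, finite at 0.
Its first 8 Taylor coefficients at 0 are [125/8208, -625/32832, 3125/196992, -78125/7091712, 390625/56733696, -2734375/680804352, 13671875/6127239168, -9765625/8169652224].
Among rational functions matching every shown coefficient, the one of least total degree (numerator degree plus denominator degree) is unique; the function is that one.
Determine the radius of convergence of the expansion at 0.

No rational of total degree below 3 reproduces all 8 coefficients; solving the [0/3] Pade equations on them gives f(u) = 4/(19*(u + 12/5)**3), whose expansion matches every shown term.
Denominator factor (u + 12/5)^3: pole of order 3 at -12/5, modulus 12/5.
The radius of convergence is the smallest modulus among the singular points: 12/5.

The radius of convergence is 12/5.


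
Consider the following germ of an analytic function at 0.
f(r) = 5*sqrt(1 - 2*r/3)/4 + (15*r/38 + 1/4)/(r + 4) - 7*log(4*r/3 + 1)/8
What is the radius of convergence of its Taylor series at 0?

Denominator factor (r + 4): pole of order 1 at -4, modulus 4.
Branch term (-7/8)*log(1 - r/(-3/4)): its argument vanishes at r = -3/4, a logarithmic branch point, modulus 3/4.
Branch term (5/4)*sqrt(1 - r/(3/2)): its argument vanishes at r = 3/2, a square-root branch point, modulus 3/2.
The radius of convergence is the smallest modulus among the singular points: 3/4.

The radius of convergence is 3/4.


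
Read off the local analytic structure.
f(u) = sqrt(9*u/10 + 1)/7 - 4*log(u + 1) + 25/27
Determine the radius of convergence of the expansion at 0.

Branch term (1/7)*sqrt(1 - u/(-10/9)): its argument vanishes at u = -10/9, a square-root branch point, modulus 10/9.
Branch term (-4)*log(1 - u/(-1)): its argument vanishes at u = -1, a logarithmic branch point, modulus 1.
The radius of convergence is the smallest modulus among the singular points: 1.

The radius of convergence is 1.


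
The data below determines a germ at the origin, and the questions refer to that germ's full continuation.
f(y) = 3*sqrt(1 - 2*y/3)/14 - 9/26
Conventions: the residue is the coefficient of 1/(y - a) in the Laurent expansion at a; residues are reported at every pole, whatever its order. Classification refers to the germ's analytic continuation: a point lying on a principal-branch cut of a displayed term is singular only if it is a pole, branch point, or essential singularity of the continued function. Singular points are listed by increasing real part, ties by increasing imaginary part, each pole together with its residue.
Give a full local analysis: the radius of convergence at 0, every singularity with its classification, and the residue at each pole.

Branch term (3/14)*sqrt(1 - y/(3/2)): its argument vanishes at y = 3/2, a square-root branch point, modulus 3/2.
The radius of convergence is the smallest modulus among the singular points: 3/2.

Radius of convergence at 0: 3/2.
At 3/2: an algebraic (square-root) branch point.


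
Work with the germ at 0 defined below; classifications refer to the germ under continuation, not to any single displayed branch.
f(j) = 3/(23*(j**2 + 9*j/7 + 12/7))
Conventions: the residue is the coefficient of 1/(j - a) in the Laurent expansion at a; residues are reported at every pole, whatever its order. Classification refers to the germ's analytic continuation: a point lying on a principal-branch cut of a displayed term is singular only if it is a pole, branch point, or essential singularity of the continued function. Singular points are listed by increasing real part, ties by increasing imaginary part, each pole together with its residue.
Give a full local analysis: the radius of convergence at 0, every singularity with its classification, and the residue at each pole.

Radius of convergence at 0: (2/7)*sqrt(21).
At (-9/14) - ((1/14)*sqrt(255))*i: a pole of order 1; residue ((7/1955)*sqrt(255))*i.
At (-9/14) + ((1/14)*sqrt(255))*i: a pole of order 1; residue -((7/1955)*sqrt(255))*i.

Denominator factor (j**2 + 9*j/7 + 12/7): discriminant -255/49, complex-conjugate roots (-9/14) + ((1/14)*sqrt(255))*i and (-9/14) - ((1/14)*sqrt(255))*i; poles of order 1, moduli (2/7)*sqrt(21) and (2/7)*sqrt(21).
The radius of convergence is the smallest modulus among the singular points: (2/7)*sqrt(21).
The factor j**2 + 9*j/7 + 12/7 splits as (j - a)(j - a') with a = (-9/14) - ((1/14)*sqrt(255))*i, a' = (-9/14) + ((1/14)*sqrt(255))*i. At the order-1 pole a set g(j) = (j - a)*f(j) = [3/23] / (j - a').
Simple pole: residue = g(a) at a = (-9/14) - ((1/14)*sqrt(255))*i, which is ((7/1955)*sqrt(255))*i.
The factor j**2 + 9*j/7 + 12/7 splits as (j - a)(j - a') with a = (-9/14) + ((1/14)*sqrt(255))*i, a' = (-9/14) - ((1/14)*sqrt(255))*i. At the order-1 pole a set g(j) = (j - a)*f(j) = [3/23] / (j - a').
Simple pole: residue = g(a) at a = (-9/14) + ((1/14)*sqrt(255))*i, which is -((7/1955)*sqrt(255))*i.
List the singular points by increasing real part (a conjugate pair: the negative imaginary part first).


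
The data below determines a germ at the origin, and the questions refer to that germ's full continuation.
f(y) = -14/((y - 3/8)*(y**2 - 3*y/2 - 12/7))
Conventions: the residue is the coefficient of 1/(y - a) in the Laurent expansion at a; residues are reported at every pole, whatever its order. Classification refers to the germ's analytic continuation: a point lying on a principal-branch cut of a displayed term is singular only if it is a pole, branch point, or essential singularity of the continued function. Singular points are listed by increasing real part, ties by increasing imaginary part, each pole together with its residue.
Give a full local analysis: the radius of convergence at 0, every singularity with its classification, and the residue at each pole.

Denominator factor (y - 3/8): pole of order 1 at 3/8, modulus 3/8.
Denominator factor (y**2 - 3*y/2 - 12/7): discriminant 255/28, real irrational roots 3/4 + (1/28)*sqrt(1785) and 3/4 - (1/28)*sqrt(1785); poles of order 1, moduli 3/4 + (1/28)*sqrt(1785) and -3/4 + (1/28)*sqrt(1785).
The radius of convergence is the smallest modulus among the singular points: 3/8.
The factor y**2 - 3*y/2 - 12/7 splits as (y - a)(y - a') with a = 3/4 - (1/28)*sqrt(1785), a' = 3/4 + (1/28)*sqrt(1785). At the order-1 pole a set g(y) = (y - a)*f(y) = [-14/(y - 3/8)] / (y - a').
Simple pole: residue = g(a) at a = 3/4 - (1/28)*sqrt(1785), which is -3136/957 - (1568/81345)*sqrt(1785).
At the order-1 pole 3/8 set g(y) = (y - (3/8))*f(y) = -14/(y**2 - 3*y/2 - 12/7).
Simple pole: residue = g(a) at a = 3/8, which is 6272/957.
The factor y**2 - 3*y/2 - 12/7 splits as (y - a)(y - a') with a = 3/4 + (1/28)*sqrt(1785), a' = 3/4 - (1/28)*sqrt(1785). At the order-1 pole a set g(y) = (y - a)*f(y) = [-14/(y - 3/8)] / (y - a').
Simple pole: residue = g(a) at a = 3/4 + (1/28)*sqrt(1785), which is -3136/957 + (1568/81345)*sqrt(1785).
List the singular points by increasing real part (a conjugate pair: the negative imaginary part first).

Radius of convergence at 0: 3/8.
At 3/4 - (1/28)*sqrt(1785): a pole of order 1; residue -3136/957 - (1568/81345)*sqrt(1785).
At 3/8: a pole of order 1; residue 6272/957.
At 3/4 + (1/28)*sqrt(1785): a pole of order 1; residue -3136/957 + (1568/81345)*sqrt(1785).


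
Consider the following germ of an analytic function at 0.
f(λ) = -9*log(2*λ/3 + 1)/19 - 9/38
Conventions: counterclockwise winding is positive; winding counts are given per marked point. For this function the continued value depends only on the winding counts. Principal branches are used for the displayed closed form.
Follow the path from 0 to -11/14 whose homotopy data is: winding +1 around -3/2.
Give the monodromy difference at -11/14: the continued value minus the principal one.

The rational part is single-valued and drops out of the difference; each branch term changes only by its own monodromy.
(-9/19)*log(1 - λ/(-3/2)): each positive loop around -3/2 adds 2*pi*i to the log, so winding +1 contributes (-9/19)*(1)*2*pi*i = -(18/19)*pi*i.
Summing the contributions at λ = -11/14 gives -(18/19)*pi*i.

Continued minus principal equals -(18/19)*pi*i.


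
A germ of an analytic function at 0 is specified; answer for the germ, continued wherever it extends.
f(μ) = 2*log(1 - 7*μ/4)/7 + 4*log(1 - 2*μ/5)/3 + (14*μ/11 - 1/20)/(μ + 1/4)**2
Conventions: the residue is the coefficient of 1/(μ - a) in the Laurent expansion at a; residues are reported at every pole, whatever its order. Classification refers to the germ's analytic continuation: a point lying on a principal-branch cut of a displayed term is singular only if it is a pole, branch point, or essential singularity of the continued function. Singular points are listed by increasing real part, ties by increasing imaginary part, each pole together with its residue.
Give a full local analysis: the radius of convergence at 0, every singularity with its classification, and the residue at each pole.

Radius of convergence at 0: 1/4.
At -1/4: a pole of order 2; residue 14/11.
At 4/7: a logarithmic branch point.
At 5/2: a logarithmic branch point.

Denominator factor (μ + 1/4)^2: pole of order 2 at -1/4, modulus 1/4.
Branch term (4/3)*log(1 - μ/(5/2)): its argument vanishes at μ = 5/2, a logarithmic branch point, modulus 5/2.
Branch term (2/7)*log(1 - μ/(4/7)): its argument vanishes at μ = 4/7, a logarithmic branch point, modulus 4/7.
The radius of convergence is the smallest modulus among the singular points: 1/4.
The branch terms are analytic at -1/4 and contribute nothing to the residue; only the rational part matters.
At the order-2 pole -1/4 set g(μ) = (μ - (-1/4))^2*(rational part) = 14*μ/11 - 1/20.
Order-2 pole: residue = g'(a); g'(-1/4) = 14/11, so the residue is 14/11.
List the singular points by increasing real part (a conjugate pair: the negative imaginary part first).


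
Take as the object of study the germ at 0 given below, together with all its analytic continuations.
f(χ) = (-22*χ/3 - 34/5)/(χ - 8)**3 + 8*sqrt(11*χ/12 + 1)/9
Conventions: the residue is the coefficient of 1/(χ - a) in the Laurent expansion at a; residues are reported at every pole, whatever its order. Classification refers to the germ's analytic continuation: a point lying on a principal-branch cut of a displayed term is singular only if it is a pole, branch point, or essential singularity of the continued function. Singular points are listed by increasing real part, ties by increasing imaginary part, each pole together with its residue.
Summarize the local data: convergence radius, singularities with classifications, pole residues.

Denominator factor (χ - 8)^3: pole of order 3 at 8, modulus 8.
Branch term (8/9)*sqrt(1 - χ/(-12/11)): its argument vanishes at χ = -12/11, a square-root branch point, modulus 12/11.
The radius of convergence is the smallest modulus among the singular points: 12/11.
The branch term is analytic at 8 and contributes nothing to the residue; only the rational part matters.
At the order-3 pole 8 set g(χ) = (χ - (8))^3*(rational part) = -22*χ/3 - 34/5.
Order-3 pole: residue = g''(a)/2; g''(8) = 0, so the residue is 0.
List the singular points by increasing real part (a conjugate pair: the negative imaginary part first).

Radius of convergence at 0: 12/11.
At -12/11: an algebraic (square-root) branch point.
At 8: a pole of order 3; residue 0.


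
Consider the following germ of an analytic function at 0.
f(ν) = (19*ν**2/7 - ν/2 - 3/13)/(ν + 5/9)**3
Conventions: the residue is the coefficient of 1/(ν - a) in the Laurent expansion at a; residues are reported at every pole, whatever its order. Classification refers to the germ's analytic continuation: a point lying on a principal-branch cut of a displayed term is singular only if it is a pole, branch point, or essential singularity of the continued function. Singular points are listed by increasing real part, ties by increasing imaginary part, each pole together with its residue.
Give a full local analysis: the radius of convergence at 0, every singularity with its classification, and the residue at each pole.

Radius of convergence at 0: 5/9.
At -5/9: a pole of order 3; residue 19/7.

Denominator factor (ν + 5/9)^3: pole of order 3 at -5/9, modulus 5/9.
The radius of convergence is the smallest modulus among the singular points: 5/9.
At the order-3 pole -5/9 set g(ν) = (ν - (-5/9))^3*f(ν) = 19*ν**2/7 - ν/2 - 3/13.
Order-3 pole: residue = g''(a)/2; g''(-5/9) = 38/7, so the residue is 19/7.


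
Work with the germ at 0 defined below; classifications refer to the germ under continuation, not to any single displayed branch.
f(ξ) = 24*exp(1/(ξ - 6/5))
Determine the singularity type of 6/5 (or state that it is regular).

The point is an essential singularity.

The exponent 1/(ξ - (6/5)) has a pole at 6/5, so exp(1/(ξ - (6/5))) takes every nonzero value near it: an essential singularity (not a pole of any order).


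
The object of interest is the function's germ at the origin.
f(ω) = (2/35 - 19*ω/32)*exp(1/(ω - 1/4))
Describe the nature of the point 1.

There is no denominator, hence no pole anywhere.
The essential point of exp(1/(ω - (1/4))) is 1/4, not 1.
So the germ continues analytically to 1.

The point is a regular point.


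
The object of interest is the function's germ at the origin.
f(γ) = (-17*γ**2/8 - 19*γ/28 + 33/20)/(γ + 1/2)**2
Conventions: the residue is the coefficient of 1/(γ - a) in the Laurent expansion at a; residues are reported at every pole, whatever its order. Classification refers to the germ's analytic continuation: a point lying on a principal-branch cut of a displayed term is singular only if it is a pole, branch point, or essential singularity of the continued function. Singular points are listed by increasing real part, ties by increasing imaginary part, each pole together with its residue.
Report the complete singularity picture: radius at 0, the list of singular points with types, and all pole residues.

Denominator factor (γ + 1/2)^2: pole of order 2 at -1/2, modulus 1/2.
The radius of convergence is the smallest modulus among the singular points: 1/2.
At the order-2 pole -1/2 set g(γ) = (γ - (-1/2))^2*f(γ) = -17*γ**2/8 - 19*γ/28 + 33/20.
Order-2 pole: residue = g'(a); g'(-1/2) = 81/56, so the residue is 81/56.

Radius of convergence at 0: 1/2.
At -1/2: a pole of order 2; residue 81/56.


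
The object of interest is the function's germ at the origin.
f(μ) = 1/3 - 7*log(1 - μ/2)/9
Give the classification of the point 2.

The term (-7/9)*log(1 - μ/(2)) has argument 1 - 2/(2) = 0 at 2: a logarithmic (infinitely-sheeted) branch point; the remaining terms are analytic or single-valued there.

The point is a logarithmic branch point.


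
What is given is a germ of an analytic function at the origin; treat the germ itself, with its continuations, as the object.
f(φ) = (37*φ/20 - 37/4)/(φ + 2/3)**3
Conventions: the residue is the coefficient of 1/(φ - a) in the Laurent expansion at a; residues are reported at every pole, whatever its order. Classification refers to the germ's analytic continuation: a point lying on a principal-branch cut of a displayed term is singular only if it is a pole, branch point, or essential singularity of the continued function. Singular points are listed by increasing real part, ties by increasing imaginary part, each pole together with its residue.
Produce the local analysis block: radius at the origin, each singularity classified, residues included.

Radius of convergence at 0: 2/3.
At -2/3: a pole of order 3; residue 0.

Denominator factor (φ + 2/3)^3: pole of order 3 at -2/3, modulus 2/3.
The radius of convergence is the smallest modulus among the singular points: 2/3.
At the order-3 pole -2/3 set g(φ) = (φ - (-2/3))^3*f(φ) = 37*φ/20 - 37/4.
Order-3 pole: residue = g''(a)/2; g''(-2/3) = 0, so the residue is 0.


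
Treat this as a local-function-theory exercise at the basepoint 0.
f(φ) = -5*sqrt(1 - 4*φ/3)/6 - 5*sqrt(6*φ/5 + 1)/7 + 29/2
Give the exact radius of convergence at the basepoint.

The radius of convergence is 3/4.

Branch term (-5/7)*sqrt(1 - φ/(-5/6)): its argument vanishes at φ = -5/6, a square-root branch point, modulus 5/6.
Branch term (-5/6)*sqrt(1 - φ/(3/4)): its argument vanishes at φ = 3/4, a square-root branch point, modulus 3/4.
The radius of convergence is the smallest modulus among the singular points: 3/4.


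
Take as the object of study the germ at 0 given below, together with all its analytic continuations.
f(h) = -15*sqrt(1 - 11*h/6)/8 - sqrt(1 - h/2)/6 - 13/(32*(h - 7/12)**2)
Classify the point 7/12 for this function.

The denominator factor h - 7/12 vanishes at 7/12 and appears to the power 2; the numerator there equals -13/32, nonzero, and no other factor vanishes.
The branch terms are analytic at this point.
Hence a pole whose order is the multiplicity, 2.

The point is a pole of order 2.


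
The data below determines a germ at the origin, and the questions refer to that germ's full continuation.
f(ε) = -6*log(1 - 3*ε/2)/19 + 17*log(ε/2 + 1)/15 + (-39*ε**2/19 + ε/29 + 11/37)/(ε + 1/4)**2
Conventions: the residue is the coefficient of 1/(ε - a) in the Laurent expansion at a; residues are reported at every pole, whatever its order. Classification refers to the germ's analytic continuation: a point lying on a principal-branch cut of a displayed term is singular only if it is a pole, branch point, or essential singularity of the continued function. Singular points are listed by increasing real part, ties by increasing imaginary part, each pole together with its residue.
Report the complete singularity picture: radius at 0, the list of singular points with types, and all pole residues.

Denominator factor (ε + 1/4)^2: pole of order 2 at -1/4, modulus 1/4.
Branch term (-6/19)*log(1 - ε/(2/3)): its argument vanishes at ε = 2/3, a logarithmic branch point, modulus 2/3.
Branch term (17/15)*log(1 - ε/(-2)): its argument vanishes at ε = -2, a logarithmic branch point, modulus 2.
The radius of convergence is the smallest modulus among the singular points: 1/4.
The branch terms are analytic at -1/4 and contribute nothing to the residue; only the rational part matters.
At the order-2 pole -1/4 set g(ε) = (ε - (-1/4))^2*(rational part) = -39*ε**2/19 + ε/29 + 11/37.
Order-2 pole: residue = g'(a); g'(-1/4) = 1169/1102, so the residue is 1169/1102.
List the singular points by increasing real part (a conjugate pair: the negative imaginary part first).

Radius of convergence at 0: 1/4.
At -2: a logarithmic branch point.
At -1/4: a pole of order 2; residue 1169/1102.
At 2/3: a logarithmic branch point.
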